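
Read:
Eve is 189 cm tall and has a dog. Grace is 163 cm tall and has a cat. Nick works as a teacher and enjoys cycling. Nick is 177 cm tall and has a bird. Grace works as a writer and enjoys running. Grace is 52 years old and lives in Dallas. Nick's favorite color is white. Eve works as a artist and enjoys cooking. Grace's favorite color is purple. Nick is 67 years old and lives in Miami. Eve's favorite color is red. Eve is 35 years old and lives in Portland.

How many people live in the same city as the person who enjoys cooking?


Person with hobby cooking is Eve, city Portland. Count = 1

1


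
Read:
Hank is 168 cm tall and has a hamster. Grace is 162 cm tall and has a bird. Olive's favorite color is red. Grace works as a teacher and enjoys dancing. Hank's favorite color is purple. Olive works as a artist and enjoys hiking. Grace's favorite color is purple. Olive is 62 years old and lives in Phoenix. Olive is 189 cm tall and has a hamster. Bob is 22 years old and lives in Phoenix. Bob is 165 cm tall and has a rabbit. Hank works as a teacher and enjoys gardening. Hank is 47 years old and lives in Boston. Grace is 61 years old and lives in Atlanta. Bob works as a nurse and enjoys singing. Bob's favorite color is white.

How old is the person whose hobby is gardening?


Person with hobby=gardening is Hank, age 47

47


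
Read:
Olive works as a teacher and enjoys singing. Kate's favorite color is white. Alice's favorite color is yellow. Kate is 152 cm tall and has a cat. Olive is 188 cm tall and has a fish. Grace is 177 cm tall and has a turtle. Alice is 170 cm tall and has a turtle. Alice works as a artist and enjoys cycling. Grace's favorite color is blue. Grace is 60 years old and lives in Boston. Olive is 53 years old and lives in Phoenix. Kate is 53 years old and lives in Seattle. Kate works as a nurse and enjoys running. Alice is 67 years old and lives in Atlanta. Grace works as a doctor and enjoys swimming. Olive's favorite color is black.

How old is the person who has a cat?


Person with cat is Kate, age 53

53


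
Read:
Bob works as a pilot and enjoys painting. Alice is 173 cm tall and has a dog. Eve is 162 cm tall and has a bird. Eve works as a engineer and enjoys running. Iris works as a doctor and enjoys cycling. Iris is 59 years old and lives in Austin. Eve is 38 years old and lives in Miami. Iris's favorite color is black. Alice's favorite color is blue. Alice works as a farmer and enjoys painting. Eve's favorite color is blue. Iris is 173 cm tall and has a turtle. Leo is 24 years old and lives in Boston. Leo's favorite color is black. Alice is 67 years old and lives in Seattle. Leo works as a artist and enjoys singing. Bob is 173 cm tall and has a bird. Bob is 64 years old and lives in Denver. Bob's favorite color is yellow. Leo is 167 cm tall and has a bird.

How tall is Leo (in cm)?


Leo is 167 cm tall

167


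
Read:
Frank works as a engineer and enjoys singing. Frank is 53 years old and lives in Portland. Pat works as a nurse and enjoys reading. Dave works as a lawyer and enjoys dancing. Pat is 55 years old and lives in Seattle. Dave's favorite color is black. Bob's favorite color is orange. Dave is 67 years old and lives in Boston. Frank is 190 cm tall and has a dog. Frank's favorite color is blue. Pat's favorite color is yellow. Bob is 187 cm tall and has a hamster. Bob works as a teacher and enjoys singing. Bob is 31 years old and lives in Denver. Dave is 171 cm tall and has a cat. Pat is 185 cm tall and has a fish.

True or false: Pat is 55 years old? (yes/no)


Pat is actually 55. yes

yes


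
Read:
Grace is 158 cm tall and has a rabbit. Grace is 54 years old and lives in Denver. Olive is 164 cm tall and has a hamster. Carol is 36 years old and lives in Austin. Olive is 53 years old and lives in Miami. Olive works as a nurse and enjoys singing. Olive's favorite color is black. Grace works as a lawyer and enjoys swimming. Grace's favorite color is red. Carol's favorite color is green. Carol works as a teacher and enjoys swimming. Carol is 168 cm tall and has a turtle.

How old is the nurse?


The nurse is Olive, age 53

53


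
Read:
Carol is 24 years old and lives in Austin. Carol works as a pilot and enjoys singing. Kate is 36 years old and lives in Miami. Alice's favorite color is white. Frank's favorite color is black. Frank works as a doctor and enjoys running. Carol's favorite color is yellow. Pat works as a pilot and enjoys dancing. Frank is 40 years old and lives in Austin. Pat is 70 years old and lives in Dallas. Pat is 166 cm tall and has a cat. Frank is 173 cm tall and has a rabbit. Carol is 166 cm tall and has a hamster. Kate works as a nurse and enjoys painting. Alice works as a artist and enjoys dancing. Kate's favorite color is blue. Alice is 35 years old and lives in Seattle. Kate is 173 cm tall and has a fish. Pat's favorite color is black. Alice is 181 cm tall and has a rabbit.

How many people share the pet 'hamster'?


Count: 1

1


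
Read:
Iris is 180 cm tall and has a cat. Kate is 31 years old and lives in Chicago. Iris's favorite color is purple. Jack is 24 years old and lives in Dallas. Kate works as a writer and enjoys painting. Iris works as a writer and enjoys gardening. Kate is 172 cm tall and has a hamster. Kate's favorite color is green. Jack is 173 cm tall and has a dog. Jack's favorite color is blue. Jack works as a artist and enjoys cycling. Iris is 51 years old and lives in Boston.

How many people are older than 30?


Filter: 2

2


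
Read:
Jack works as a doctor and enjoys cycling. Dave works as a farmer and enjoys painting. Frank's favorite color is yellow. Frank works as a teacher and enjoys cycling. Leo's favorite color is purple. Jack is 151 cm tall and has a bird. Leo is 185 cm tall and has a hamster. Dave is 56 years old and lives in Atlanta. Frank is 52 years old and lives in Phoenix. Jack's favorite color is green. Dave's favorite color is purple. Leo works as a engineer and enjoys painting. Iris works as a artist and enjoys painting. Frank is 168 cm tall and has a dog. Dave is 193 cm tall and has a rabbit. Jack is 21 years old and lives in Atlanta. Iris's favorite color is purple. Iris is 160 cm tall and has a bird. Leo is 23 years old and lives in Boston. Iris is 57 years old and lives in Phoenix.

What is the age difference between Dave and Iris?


|56 - 57| = 1

1


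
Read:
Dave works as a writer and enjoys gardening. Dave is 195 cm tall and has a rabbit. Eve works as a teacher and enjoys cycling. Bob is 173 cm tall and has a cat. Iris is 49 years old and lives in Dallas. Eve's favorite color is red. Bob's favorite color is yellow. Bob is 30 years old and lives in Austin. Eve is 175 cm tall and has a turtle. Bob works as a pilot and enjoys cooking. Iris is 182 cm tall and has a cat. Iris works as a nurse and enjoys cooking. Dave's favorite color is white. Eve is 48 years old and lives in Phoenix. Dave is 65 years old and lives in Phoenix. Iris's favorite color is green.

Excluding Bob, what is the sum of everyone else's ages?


Sum (excluding Bob): 162

162


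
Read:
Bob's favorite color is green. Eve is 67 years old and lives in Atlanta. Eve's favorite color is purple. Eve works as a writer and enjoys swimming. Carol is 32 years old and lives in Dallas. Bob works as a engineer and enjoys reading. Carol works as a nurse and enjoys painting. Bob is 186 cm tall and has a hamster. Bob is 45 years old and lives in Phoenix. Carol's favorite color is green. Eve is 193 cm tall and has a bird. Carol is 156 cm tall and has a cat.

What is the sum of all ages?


32+45+67 = 144

144


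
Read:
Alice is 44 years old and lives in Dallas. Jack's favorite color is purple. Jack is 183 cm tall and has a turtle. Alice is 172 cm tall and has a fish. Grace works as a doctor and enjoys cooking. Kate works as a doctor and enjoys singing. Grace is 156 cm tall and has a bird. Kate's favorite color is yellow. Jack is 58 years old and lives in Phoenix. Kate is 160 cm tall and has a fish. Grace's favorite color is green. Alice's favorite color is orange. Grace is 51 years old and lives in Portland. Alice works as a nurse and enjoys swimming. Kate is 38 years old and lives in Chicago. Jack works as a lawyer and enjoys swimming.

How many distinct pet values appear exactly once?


Unique pet values: 2

2


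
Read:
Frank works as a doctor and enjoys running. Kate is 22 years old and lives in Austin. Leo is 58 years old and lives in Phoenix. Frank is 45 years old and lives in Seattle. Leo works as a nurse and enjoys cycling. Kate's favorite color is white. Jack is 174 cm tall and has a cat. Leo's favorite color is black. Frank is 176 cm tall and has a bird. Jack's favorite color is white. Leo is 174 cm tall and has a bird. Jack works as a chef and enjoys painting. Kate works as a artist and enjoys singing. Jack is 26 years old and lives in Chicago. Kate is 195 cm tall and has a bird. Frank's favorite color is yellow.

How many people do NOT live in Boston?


Not in Boston: 4

4


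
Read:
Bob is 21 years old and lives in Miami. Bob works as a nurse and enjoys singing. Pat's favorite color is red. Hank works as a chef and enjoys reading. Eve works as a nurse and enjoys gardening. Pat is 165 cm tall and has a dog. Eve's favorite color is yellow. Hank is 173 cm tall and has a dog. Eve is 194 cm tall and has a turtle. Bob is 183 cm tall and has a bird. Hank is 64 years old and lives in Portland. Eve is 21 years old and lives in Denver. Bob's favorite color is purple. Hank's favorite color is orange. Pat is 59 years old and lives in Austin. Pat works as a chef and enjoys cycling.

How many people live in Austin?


Count in Austin: 1

1


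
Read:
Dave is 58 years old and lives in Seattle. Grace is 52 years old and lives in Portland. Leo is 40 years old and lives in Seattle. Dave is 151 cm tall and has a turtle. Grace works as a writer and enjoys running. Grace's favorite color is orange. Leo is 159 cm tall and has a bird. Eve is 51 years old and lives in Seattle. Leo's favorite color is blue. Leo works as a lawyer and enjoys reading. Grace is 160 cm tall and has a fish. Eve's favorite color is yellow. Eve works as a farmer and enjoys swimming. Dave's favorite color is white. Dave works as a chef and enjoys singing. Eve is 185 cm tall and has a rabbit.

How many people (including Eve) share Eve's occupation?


Eve is a farmer. Count = 1

1


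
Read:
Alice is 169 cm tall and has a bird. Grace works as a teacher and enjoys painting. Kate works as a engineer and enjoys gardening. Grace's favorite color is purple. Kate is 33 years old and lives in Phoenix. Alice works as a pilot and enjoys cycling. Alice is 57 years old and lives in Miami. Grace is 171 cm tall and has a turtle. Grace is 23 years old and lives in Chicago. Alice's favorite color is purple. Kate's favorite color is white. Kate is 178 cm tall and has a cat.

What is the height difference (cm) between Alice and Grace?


|169 - 171| = 2

2


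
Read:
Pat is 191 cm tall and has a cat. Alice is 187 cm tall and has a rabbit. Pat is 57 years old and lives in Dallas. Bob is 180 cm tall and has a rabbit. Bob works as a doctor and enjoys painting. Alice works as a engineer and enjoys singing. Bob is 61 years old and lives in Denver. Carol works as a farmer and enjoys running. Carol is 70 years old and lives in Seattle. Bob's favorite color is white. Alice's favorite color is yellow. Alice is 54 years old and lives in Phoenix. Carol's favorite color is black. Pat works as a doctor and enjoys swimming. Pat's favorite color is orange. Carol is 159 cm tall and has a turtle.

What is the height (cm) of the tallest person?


Tallest: Pat at 191 cm

191


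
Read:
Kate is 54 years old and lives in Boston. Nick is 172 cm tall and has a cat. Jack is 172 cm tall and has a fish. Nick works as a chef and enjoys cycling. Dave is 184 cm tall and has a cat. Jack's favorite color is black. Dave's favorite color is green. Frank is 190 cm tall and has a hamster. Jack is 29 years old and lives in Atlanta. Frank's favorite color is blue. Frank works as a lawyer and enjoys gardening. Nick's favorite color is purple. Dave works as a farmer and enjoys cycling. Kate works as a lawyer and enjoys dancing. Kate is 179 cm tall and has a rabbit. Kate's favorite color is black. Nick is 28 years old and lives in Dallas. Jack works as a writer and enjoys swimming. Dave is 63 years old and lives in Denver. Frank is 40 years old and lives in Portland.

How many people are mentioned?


People: Dave, Jack, Kate, Nick, Frank. Count = 5

5


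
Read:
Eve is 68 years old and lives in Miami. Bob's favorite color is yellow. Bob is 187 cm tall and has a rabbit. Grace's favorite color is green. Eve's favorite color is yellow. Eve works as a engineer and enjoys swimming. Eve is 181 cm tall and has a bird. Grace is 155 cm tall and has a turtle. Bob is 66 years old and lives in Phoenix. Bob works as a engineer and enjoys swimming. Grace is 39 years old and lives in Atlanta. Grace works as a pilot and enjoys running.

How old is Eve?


Eve is 68 years old

68


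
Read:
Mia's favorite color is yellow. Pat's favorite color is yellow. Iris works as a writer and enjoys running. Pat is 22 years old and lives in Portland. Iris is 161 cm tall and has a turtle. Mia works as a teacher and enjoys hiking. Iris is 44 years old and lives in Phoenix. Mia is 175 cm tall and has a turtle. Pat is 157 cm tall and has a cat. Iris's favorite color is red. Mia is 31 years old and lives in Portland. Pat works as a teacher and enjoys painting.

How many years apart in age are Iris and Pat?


44 vs 22, diff = 22

22


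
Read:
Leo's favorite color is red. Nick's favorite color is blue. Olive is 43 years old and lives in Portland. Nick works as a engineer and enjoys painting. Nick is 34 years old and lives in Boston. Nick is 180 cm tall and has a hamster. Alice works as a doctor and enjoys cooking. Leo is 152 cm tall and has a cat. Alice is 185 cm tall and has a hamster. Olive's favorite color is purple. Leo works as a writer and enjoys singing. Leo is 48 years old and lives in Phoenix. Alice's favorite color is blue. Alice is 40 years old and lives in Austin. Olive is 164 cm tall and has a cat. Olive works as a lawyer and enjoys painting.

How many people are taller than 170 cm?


Taller than 170: 2

2


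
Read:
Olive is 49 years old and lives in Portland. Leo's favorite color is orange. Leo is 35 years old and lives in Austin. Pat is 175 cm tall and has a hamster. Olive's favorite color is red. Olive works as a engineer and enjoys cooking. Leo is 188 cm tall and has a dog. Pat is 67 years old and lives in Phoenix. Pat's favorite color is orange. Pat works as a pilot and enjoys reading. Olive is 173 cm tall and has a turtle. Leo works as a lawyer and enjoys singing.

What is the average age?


Sum=151, n=3, avg=50.33

50.33


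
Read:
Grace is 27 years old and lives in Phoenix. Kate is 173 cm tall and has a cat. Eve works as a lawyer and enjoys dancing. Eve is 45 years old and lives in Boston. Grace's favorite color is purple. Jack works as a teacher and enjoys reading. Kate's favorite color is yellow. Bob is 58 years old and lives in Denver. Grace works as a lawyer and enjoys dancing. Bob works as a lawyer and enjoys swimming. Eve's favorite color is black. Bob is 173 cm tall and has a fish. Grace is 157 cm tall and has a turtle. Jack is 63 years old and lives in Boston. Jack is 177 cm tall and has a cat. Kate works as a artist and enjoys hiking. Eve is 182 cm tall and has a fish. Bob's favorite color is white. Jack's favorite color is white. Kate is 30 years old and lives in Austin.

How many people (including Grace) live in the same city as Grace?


Grace lives in Phoenix. Count = 1

1


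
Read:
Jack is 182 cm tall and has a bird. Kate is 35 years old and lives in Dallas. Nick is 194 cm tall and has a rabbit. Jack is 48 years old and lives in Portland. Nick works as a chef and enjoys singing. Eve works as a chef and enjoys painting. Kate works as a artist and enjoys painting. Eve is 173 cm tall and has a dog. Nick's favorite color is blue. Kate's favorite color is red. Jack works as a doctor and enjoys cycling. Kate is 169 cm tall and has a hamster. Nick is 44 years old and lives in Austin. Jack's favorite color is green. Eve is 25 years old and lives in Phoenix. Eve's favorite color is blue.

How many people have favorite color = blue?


Count: 2

2


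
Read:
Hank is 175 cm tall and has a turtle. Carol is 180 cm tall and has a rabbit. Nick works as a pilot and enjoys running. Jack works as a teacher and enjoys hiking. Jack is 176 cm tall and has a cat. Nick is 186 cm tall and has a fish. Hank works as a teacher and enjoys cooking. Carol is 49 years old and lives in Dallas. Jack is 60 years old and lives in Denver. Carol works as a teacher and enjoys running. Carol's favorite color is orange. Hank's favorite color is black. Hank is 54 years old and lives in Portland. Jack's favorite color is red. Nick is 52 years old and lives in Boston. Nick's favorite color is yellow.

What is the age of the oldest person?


Oldest: Jack at 60

60


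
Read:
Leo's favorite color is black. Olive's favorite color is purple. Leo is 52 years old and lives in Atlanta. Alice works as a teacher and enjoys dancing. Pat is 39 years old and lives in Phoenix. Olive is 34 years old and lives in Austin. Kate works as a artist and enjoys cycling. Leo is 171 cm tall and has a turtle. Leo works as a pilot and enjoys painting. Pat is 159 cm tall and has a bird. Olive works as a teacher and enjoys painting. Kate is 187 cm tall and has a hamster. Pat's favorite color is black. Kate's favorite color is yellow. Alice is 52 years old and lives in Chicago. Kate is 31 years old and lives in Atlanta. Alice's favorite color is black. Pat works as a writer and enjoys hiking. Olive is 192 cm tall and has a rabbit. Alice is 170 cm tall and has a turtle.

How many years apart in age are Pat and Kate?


39 vs 31, diff = 8

8


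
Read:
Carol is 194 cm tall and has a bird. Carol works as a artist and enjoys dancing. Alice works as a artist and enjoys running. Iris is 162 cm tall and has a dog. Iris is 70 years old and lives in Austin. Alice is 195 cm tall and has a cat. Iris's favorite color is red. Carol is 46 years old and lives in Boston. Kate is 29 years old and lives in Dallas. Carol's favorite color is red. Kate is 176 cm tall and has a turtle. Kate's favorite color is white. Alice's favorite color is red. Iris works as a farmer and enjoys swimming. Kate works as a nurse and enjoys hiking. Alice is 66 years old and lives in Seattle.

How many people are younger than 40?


Filter: 1

1


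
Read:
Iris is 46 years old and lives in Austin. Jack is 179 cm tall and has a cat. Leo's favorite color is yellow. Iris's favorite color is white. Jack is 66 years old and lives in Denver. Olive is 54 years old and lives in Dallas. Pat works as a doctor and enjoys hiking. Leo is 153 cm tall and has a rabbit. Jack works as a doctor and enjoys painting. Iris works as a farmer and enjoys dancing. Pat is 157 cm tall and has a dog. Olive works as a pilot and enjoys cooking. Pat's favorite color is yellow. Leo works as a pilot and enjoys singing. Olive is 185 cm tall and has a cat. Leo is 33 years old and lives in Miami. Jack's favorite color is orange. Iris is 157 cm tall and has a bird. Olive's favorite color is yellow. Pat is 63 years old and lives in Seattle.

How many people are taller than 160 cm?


Taller than 160: 2

2


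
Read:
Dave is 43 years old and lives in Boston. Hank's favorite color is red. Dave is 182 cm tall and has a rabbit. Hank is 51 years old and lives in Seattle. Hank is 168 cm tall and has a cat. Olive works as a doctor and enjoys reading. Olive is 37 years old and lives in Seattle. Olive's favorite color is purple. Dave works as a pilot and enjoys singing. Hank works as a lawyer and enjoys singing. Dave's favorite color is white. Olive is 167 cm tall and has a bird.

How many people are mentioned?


People: Olive, Hank, Dave. Count = 3

3


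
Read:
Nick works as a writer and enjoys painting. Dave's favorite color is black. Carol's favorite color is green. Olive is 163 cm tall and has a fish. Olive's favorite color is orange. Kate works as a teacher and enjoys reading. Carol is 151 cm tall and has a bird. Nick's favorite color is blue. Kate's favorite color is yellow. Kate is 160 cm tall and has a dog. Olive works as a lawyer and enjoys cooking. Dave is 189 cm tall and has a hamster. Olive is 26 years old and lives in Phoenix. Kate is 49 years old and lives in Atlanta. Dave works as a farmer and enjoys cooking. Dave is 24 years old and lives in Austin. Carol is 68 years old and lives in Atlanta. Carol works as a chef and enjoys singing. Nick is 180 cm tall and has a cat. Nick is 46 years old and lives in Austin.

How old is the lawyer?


The lawyer is Olive, age 26

26


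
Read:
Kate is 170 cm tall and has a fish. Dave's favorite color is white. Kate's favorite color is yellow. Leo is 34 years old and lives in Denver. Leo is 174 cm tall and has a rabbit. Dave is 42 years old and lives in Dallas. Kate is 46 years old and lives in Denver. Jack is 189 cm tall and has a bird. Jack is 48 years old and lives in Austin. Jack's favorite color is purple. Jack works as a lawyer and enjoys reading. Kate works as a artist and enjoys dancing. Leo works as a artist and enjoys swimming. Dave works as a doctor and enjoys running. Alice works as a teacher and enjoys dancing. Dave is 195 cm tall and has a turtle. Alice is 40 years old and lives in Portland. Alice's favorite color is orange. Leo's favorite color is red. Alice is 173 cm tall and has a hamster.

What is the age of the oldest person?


Oldest: Jack at 48

48


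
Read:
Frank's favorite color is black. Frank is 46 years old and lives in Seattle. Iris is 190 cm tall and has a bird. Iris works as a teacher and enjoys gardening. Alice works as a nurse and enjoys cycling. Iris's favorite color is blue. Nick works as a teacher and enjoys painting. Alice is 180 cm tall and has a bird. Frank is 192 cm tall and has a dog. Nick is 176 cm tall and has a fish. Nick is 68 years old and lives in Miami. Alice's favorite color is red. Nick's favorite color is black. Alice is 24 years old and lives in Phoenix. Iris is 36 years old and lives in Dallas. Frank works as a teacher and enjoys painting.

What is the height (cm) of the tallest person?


Tallest: Frank at 192 cm

192


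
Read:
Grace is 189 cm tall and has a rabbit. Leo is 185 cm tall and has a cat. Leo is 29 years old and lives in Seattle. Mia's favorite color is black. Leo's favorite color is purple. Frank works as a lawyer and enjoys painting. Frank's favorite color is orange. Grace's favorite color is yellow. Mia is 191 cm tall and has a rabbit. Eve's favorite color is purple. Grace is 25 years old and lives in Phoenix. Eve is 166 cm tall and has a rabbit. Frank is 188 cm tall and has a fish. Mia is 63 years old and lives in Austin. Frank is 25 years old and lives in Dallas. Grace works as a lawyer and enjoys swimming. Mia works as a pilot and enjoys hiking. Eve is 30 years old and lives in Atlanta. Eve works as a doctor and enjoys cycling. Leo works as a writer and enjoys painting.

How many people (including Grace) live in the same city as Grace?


Grace lives in Phoenix. Count = 1

1


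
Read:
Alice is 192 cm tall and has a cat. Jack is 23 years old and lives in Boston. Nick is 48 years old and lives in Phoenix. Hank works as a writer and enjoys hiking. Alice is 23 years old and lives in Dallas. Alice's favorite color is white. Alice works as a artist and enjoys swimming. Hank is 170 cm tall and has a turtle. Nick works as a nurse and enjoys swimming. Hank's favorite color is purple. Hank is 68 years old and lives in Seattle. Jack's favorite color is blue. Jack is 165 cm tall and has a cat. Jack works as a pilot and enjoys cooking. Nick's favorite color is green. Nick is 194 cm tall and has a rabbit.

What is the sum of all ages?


23+68+48+23 = 162

162


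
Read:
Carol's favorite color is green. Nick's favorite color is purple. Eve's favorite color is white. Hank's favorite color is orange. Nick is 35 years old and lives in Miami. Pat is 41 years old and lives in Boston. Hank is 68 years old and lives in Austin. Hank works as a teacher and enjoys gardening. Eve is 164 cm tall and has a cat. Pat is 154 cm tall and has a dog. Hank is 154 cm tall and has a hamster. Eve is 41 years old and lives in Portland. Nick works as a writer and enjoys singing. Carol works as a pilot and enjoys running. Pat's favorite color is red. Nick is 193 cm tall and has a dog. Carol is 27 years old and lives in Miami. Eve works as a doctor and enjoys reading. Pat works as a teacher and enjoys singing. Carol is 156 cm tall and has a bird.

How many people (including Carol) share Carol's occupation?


Carol is a pilot. Count = 1

1


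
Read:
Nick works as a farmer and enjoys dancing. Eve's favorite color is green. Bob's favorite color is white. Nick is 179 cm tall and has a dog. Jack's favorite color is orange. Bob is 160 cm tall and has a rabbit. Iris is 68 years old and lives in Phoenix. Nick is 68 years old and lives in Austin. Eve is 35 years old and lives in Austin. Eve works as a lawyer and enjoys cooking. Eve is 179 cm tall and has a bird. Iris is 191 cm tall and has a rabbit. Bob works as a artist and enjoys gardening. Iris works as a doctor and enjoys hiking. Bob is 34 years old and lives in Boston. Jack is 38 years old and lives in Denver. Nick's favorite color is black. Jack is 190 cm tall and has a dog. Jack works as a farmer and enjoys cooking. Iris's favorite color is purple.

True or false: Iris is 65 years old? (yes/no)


Iris is actually 68. no

no


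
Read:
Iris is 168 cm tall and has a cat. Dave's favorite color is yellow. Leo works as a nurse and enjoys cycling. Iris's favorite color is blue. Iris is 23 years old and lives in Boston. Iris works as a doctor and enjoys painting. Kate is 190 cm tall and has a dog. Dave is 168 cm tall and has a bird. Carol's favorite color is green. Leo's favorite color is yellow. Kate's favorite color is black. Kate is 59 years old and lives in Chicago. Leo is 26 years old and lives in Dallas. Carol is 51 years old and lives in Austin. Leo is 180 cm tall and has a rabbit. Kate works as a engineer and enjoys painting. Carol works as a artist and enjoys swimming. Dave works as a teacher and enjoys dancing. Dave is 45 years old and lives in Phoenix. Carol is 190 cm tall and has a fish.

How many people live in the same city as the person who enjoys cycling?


Person with hobby cycling is Leo, city Dallas. Count = 1

1


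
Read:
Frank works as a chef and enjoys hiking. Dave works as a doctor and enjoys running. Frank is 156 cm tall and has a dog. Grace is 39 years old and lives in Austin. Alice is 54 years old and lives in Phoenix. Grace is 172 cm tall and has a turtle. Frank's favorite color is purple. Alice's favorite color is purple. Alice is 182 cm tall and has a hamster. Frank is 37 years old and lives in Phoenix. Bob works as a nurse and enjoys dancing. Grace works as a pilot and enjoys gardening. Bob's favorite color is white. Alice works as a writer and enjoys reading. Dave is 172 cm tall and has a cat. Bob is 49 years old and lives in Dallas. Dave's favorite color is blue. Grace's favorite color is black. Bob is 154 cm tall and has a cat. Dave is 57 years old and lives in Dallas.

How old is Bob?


Bob is 49 years old

49


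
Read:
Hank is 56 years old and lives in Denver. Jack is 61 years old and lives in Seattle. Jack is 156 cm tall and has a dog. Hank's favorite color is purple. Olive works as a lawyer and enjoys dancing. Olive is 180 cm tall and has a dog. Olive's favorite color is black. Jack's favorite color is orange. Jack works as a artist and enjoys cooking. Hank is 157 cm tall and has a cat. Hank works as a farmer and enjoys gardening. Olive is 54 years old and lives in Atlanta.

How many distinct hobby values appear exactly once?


Unique hobby values: 3

3


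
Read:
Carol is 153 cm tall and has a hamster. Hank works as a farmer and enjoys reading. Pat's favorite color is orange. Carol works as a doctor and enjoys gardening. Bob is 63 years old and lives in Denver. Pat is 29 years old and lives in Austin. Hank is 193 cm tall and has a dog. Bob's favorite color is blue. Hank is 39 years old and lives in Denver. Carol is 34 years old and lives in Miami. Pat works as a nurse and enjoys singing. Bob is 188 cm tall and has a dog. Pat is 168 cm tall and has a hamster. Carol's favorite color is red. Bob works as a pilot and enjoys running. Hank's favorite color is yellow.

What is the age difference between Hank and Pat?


|39 - 29| = 10

10


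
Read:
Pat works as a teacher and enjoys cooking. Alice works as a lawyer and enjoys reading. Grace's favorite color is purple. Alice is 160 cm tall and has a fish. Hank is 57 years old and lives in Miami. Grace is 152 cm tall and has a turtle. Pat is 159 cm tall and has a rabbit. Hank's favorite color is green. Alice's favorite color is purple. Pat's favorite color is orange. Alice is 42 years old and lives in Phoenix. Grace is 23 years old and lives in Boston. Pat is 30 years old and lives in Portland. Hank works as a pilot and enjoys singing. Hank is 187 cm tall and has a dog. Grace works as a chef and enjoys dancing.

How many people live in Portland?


Count in Portland: 1

1


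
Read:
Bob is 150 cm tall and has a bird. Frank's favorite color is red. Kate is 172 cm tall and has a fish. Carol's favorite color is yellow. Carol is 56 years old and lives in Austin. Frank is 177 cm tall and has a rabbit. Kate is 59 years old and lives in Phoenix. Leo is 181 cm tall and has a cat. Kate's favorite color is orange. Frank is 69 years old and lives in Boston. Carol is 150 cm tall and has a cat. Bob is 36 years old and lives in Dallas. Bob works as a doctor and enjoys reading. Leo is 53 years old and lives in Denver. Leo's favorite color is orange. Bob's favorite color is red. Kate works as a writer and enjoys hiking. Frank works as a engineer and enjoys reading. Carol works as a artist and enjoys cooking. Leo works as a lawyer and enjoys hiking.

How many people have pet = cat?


Count: 2

2


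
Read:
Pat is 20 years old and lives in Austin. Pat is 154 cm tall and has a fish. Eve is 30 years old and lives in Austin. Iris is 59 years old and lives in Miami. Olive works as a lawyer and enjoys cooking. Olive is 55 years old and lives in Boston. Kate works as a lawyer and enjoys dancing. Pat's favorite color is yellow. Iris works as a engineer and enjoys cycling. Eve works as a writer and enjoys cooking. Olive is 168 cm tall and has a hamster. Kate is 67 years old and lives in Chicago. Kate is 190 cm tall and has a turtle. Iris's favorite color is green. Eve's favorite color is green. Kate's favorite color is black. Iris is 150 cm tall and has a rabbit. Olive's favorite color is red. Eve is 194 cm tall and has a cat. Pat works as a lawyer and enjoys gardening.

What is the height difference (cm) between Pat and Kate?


|154 - 190| = 36

36


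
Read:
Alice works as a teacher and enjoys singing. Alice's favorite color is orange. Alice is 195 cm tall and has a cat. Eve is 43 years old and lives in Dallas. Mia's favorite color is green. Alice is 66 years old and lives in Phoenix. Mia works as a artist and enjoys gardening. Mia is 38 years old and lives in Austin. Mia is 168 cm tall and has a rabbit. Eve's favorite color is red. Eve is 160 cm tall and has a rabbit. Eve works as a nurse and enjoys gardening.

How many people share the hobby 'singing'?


Count: 1

1


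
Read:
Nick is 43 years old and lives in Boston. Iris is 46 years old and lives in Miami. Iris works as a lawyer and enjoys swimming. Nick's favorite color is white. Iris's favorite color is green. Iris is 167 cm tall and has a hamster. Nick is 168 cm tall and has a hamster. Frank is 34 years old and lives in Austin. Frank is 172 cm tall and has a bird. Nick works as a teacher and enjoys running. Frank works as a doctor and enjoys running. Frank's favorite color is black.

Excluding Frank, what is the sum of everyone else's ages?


Sum (excluding Frank): 89

89


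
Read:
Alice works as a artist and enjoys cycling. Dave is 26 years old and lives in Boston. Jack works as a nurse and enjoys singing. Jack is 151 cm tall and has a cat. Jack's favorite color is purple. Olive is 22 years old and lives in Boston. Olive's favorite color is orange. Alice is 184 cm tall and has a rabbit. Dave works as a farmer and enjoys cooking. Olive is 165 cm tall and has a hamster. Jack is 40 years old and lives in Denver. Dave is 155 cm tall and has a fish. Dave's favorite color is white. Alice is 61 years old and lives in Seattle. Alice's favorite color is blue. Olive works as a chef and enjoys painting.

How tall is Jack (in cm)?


Jack is 151 cm tall

151


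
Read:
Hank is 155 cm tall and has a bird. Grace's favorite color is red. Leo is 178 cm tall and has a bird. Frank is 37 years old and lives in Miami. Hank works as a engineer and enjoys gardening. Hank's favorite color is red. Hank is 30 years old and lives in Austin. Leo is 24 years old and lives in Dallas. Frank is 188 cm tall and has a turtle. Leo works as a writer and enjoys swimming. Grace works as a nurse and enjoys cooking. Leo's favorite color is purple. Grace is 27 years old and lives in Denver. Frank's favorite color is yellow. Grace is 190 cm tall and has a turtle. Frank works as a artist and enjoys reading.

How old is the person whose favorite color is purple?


Person with favorite color=purple is Leo, age 24

24


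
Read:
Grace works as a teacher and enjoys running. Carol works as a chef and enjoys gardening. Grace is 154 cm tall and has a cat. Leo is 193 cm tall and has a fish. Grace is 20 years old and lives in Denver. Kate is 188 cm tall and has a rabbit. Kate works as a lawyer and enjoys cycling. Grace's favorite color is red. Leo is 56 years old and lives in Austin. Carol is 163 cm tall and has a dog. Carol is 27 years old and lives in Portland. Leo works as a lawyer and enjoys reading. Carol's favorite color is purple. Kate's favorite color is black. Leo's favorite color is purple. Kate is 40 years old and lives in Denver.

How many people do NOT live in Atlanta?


Not in Atlanta: 4

4


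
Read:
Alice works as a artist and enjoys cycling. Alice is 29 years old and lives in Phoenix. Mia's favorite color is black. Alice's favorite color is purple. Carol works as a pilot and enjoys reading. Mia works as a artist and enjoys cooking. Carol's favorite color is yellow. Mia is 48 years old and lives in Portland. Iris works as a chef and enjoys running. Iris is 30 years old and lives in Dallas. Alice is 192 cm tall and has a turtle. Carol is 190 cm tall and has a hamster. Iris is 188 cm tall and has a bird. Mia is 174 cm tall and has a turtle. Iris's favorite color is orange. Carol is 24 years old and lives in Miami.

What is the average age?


Sum=131, n=4, avg=32.75

32.75


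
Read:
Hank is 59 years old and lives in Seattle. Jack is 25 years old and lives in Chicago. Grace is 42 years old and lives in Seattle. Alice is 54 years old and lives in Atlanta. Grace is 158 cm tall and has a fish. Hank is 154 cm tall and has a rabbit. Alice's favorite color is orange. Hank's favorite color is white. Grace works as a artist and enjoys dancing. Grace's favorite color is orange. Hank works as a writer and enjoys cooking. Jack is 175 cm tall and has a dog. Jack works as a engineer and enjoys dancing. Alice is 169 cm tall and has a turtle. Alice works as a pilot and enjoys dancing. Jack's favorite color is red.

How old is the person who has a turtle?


Person with turtle is Alice, age 54

54


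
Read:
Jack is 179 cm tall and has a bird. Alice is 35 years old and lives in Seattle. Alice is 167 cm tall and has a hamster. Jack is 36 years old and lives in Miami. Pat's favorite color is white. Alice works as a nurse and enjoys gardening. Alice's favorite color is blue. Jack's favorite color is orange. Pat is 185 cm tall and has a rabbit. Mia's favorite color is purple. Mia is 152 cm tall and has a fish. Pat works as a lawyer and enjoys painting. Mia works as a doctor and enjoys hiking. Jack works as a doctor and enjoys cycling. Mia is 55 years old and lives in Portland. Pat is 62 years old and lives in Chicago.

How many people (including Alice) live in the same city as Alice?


Alice lives in Seattle. Count = 1

1


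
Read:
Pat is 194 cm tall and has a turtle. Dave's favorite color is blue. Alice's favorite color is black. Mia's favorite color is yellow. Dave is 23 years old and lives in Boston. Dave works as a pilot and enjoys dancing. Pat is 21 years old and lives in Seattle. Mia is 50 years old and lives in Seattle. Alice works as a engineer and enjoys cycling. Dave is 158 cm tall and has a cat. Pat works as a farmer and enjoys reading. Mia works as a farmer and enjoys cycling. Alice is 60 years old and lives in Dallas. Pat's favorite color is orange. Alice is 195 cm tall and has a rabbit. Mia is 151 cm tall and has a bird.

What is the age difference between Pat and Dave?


|21 - 23| = 2

2


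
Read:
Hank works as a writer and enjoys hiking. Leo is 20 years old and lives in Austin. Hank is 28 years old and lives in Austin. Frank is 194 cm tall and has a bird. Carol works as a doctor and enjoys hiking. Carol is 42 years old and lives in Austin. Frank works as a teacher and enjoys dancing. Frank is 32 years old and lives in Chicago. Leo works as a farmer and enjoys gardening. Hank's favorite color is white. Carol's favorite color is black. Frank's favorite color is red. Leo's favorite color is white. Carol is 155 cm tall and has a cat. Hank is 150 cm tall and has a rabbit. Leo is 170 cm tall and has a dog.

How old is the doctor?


The doctor is Carol, age 42

42


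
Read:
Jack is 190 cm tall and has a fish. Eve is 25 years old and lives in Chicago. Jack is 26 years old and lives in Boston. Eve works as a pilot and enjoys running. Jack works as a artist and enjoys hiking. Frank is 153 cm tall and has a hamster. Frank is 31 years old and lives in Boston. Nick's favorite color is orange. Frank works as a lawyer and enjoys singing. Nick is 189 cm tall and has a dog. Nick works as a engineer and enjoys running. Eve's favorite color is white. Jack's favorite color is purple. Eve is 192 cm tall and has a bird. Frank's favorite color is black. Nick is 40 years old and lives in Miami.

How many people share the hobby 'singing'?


Count: 1

1


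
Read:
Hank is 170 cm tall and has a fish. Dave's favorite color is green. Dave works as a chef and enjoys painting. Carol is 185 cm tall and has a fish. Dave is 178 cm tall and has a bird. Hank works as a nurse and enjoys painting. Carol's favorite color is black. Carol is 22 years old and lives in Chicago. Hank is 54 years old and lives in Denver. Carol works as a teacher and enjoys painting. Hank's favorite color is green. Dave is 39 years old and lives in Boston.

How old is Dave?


Dave is 39 years old

39


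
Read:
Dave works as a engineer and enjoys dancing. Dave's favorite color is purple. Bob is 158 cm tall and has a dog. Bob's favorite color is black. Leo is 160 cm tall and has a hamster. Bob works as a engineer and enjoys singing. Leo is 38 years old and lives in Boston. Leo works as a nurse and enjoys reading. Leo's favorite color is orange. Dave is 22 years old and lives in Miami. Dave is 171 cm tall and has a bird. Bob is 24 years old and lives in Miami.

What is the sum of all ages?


22+38+24 = 84

84


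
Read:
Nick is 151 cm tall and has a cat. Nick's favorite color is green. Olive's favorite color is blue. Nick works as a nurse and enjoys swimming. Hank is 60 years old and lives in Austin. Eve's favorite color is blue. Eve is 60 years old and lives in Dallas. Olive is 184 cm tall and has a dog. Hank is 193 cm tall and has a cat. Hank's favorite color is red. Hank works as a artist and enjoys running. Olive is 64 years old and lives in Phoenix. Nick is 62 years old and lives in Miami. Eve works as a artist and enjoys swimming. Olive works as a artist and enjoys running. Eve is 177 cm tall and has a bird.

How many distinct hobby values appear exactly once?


Unique hobby values: 0

0
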